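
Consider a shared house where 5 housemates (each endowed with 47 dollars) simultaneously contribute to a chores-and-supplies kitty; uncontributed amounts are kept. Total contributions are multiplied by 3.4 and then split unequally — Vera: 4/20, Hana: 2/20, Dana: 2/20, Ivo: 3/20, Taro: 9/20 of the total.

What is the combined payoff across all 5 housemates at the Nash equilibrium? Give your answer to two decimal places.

Each unit j contributes comes back to j as 3.4 × (j's share), so j prefers to contribute only if that share exceeds 1/3.4 = 0.2941; otherwise keeping the unit dominates.
Taro alone (share 9/20) is above the threshold, contributing 47; the remaining 4 contribute 0. Total contributed: 47.
The chores-and-supplies kitty pays out 3.4 × 47 = 159.80 in total (split across the unequal shares, but the aggregate is all that matters for the group sum).
The 4 free-riders keep 47 each, adding 188. Group total = 188 + 159.80 = 347.80.

347.80 dollars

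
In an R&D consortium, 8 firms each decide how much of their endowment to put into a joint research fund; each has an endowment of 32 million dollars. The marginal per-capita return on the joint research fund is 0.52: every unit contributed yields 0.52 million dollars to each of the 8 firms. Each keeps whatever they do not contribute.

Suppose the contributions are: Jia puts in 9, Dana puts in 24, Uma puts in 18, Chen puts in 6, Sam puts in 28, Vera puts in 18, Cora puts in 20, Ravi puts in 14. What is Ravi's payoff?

Total contributed: 9 + 24 + 18 + 6 + 28 + 18 + 20 + 14 = 137.
Each receives 0.52 × 137 = 71.24 from the joint research fund.
Ravi keeps 32 − 14 = 18, so Ravi's payoff is 18 + 71.24 = 89.24.

89.24 million dollars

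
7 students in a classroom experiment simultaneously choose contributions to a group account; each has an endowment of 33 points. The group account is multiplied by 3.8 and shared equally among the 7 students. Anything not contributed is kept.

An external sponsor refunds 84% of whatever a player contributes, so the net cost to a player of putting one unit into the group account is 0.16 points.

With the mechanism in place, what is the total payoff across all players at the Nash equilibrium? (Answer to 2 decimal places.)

With the mechanism, a contributed unit returns (3.8/7) / 0.16 = 3.3929 per unit of net cost to the contributor — now above 1 — so contributing fully is weakly dominant for every player.
So the Nash equilibrium is full contribution by all 7; the group earns 7 × (33 × 0.84 + 3.8 × 33) = 1071.84.

1071.84 points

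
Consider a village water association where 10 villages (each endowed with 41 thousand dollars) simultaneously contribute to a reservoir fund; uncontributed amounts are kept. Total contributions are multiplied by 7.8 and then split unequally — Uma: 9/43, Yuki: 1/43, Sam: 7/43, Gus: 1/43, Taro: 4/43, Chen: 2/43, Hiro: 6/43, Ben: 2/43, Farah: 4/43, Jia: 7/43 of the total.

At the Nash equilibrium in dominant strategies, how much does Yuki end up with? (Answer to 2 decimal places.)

Each unit j contributes comes back to j as 7.8 × (j's share), so j prefers to contribute only if that share exceeds 1/7.8 = 0.1282; otherwise keeping the unit dominates.
The shares above 0.1282 belong to Uma, Sam, Hiro and Jia, contributing 41 each; the remaining 6 contribute 0. Total contributed: 164.
Yuki keeps 41 and receives 7.8 × 164 × 1/43 = 29.75 from the reservoir fund, for a payoff of 70.75.

70.75 thousand dollars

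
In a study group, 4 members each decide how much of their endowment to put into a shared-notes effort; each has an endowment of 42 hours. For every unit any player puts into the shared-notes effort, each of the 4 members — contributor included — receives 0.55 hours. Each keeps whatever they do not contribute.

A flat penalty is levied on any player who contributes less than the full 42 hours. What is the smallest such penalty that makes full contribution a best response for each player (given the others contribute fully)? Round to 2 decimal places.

Given the others contribute fully, the best deviation is to contribute 0 (any partial contribution still incurs the fine and gives up units whose private return 0.55 is below 1).
Deviating from 42 to 0 saves 42 hours but forfeits the deviator's share of the drop in the shared-notes effort: 0.55 × 42 = 23.10.
So the deviation gain is 42 − 23.10 = 18.90, and the fine must be at least 18.90 hours to wipe it out.

18.90 hours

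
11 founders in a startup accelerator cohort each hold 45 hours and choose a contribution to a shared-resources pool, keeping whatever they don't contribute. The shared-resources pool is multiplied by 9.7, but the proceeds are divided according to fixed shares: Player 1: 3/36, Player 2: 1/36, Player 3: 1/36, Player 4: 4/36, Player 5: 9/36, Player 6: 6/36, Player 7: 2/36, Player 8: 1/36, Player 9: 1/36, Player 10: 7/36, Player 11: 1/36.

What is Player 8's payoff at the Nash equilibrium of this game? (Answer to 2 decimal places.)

93.50 hours

Each unit j contributes comes back to j as 9.7 × (j's share), so j prefers to contribute only if that share exceeds 1/9.7 = 0.1031; otherwise keeping the unit dominates.
Player 4, Player 5, Player 6 and Player 10 are above the threshold, contributing 45 each; the remaining 7 contribute 0. Total contributed: 180.
Player 8 keeps 45 and receives 9.7 × 180 × 1/36 = 48.50 from the shared-resources pool, for a payoff of 93.50.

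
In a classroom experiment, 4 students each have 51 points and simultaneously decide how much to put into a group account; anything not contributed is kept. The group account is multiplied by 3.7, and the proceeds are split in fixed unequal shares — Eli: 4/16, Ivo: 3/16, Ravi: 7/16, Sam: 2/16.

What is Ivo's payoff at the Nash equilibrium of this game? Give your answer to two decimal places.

Player j's private return per contributed unit is 3.7 × (j's share). Contributing is weakly dominant for j when that share is at least 1/3.7 = 0.2703, and contributing 0 is dominant otherwise.
Ravi alone (share 7/16) is above the threshold, contributing 51; the remaining 3 contribute 0. Total contributed: 51.
Ivo keeps 51 and receives 3.7 × 51 × 3/16 = 35.38 from the group account, for a payoff of 86.38.

86.38 points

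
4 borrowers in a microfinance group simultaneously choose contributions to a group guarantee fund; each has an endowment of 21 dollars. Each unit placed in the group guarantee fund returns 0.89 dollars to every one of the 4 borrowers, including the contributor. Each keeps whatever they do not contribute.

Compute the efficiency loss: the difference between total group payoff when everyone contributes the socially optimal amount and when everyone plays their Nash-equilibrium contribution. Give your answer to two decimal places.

The private return per contributed unit is 0.89 < 1, so contributing 0 is dominant for every player. At the Nash equilibrium everyone keeps their 21, and the group total is 4 × 21 = 84.
Each contributed unit returns 3.560 to the group as a whole (0.89 to each of 4 players), which exceeds 1, so the social optimum is full contribution: group total = 3.560 × 84 = 299.04.
Efficiency loss = 299.04 − 84 = 215.04.

215.04 dollars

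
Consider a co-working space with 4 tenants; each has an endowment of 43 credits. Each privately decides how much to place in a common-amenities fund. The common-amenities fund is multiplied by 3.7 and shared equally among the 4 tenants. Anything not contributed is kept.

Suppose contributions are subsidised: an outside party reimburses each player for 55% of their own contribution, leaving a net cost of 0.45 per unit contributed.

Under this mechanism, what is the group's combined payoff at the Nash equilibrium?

731.00 credits

With the mechanism, a contributed unit returns (3.7/4) / 0.45 = 2.0556 per unit of net cost to the contributor — now above 1 — so contributing fully is weakly dominant for every player.
At the Nash equilibrium everyone contributes 43. Group total payoff = 4 × (43 × 0.55 + 3.7 × 43) = 731.00.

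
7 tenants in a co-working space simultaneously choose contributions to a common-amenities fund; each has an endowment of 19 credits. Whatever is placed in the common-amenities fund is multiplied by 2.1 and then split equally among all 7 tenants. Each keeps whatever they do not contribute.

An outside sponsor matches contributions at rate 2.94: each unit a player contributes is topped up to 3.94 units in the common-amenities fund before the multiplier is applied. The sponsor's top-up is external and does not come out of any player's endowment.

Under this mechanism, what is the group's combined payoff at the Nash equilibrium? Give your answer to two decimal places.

Under the mechanism each unit contributed yields 2.1 × 3.94 / 7 = 1.1820 back to its contributor per unit of net cost, which exceeds 1, making full contribution the dominant choice for everyone.
So the Nash equilibrium is full contribution by all 7; the group earns 2.1 × 3.94 × 133 = 1100.44.

1100.44 credits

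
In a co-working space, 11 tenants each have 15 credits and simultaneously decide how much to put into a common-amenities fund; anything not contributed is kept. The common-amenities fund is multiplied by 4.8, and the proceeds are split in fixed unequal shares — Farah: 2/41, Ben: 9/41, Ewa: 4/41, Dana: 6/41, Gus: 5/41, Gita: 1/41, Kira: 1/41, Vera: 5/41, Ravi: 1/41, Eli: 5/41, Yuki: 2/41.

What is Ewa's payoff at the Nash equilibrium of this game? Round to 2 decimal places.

22.02 credits

A player with share s gets back 4.8·s per unit contributed, so full contribution is dominant for anyone with s > 1/4.8 = 0.2083 and zero contribution is dominant for anyone below.
Only Ben (9/41) clears that bar, contributing 15; the remaining 10 contribute 0. Total contributed: 15.
Ewa keeps 15 and receives 4.8 × 15 × 4/41 = 7.02 from the common-amenities fund, for a payoff of 22.02.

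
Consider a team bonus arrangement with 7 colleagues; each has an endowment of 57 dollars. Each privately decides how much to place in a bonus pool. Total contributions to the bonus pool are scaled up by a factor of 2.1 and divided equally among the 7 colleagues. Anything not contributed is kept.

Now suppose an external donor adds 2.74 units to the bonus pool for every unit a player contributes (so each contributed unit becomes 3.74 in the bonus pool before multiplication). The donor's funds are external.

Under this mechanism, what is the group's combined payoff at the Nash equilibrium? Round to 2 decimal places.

With the mechanism, a contributed unit returns 2.1 × 3.74 / 7 = 1.1220 per unit of net cost to the contributor — now above 1 — so contributing fully is weakly dominant for every player.
At the Nash equilibrium everyone contributes 57. Group total payoff = 2.1 × 3.74 × 399 = 3133.75.

3133.75 dollars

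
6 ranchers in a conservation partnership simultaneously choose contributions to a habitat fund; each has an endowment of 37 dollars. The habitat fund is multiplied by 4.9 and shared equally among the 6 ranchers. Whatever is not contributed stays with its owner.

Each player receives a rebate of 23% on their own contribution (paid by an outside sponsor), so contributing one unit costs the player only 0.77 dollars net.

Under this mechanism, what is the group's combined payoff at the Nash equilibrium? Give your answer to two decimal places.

1138.86 dollars

The effective private return per unit is now (4.9/6) / 0.77 = 1.0606 > 1, so every player's dominant strategy flips to full contribution.
So the Nash equilibrium is full contribution by all 6; the group earns 6 × (37 × 0.23 + 4.9 × 37) = 1138.86.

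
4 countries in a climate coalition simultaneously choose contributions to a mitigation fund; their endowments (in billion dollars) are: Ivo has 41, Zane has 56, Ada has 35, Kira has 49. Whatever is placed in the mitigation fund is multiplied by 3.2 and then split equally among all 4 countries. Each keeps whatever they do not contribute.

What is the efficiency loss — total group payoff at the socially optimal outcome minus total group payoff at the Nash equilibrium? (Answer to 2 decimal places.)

The private return per contributed unit is 3.2/4 = 0.8000 < 1 for every player regardless of endowment, so the Nash equilibrium is zero contribution and the group total is Σ E_j = 41 + 56 + 35 + 49 = 181.
Each contributed unit returns 3.200 to the group, so the social optimum is full contribution by everyone: group total = 3.200 × 181 = 579.20.
Efficiency loss = (3.200 − 1) × 181 = 398.20.

398.20 billion dollars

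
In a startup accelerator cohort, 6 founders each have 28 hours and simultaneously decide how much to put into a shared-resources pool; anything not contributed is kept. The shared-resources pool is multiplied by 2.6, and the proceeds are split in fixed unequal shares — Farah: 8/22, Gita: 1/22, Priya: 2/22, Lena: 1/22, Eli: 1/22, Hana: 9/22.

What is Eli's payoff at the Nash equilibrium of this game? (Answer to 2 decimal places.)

For player j, contributing a unit is worthwhile iff 2.6 × (j's share) ≥ 1, i.e. iff j's share is at least 0.3846.
Hana alone (share 9/22) is above the threshold, contributing 28; the remaining 5 contribute 0. Total contributed: 28.
Eli keeps 28 and receives 2.6 × 28 × 1/22 = 3.31 from the shared-resources pool, for a payoff of 31.31.

31.31 hours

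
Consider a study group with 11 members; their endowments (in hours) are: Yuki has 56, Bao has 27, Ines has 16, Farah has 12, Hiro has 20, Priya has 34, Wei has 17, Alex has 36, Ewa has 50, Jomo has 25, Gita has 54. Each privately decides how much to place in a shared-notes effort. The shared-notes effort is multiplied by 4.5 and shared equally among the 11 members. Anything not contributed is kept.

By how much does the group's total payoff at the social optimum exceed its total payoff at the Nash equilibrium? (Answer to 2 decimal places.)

The private return per contributed unit is 4.5/11 = 0.4091 < 1 for every player regardless of endowment, so the Nash equilibrium is zero contribution and the group total is Σ E_j = 56 + 27 + 16 + 12 + 20 + 34 + 17 + 36 + 50 + 25 + 54 = 347.
Each contributed unit returns 4.500 to the group, so the social optimum is full contribution by everyone: group total = 4.500 × 347 = 1561.50.
Efficiency loss = (4.500 − 1) × 347 = 1214.50.

1214.50 hours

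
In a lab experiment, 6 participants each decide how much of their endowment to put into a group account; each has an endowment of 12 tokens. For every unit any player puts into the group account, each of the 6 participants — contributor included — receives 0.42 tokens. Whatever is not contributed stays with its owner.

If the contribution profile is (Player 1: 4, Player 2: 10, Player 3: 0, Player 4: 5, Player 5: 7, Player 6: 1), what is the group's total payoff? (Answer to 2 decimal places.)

113.04 tokens

Total contributed: 4 + 10 + 0 + 5 + 7 + 1 = 27; total kept: 6 × 12 − 27 = 45.
The group account pays out 0.42 × 6 × 27 = 68.04 in aggregate.
Group total = 45 + 68.04 = 113.04.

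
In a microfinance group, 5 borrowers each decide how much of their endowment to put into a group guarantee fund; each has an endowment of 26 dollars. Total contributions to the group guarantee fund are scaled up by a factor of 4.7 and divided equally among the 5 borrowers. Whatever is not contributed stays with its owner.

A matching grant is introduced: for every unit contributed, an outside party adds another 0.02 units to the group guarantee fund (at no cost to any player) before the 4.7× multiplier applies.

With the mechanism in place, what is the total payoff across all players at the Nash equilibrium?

130.00 dollars

The effective private return is 4.7 × 1.02 / 5 = 0.9588, which is still under 1, so the mechanism doesn't change anyone's dominant strategy: zero contribution.
Everyone keeps their endowment and the group total is 5 × 26 = 130.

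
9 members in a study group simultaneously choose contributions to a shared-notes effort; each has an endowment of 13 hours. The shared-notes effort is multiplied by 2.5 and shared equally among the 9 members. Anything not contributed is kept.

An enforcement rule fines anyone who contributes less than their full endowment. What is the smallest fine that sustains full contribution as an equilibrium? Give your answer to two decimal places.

9.39 hours

Given the others contribute fully, the best deviation is to contribute 0 (any partial contribution still incurs the fine and gives up units whose private return 0.2778 is below 1).
Deviating from 13 to 0 saves 13 hours but forfeits the deviator's share of the drop in the shared-notes effort: 2.5/9 × 13 = 3.61.
So the deviation gain is 13 − 3.61 = 9.39, and the fine must be at least 9.39 hours to wipe it out.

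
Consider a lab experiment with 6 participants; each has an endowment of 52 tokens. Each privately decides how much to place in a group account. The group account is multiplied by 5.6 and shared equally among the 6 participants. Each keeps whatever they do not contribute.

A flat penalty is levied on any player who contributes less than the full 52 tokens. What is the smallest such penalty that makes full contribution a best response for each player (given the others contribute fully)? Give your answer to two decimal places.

Given the others contribute fully, the best deviation is to contribute 0 (any partial contribution still incurs the fine and gives up units whose private return 0.9333 is below 1).
Deviating from 52 to 0 saves 52 tokens but forfeits the deviator's share of the drop in the group account: 5.6/6 × 52 = 48.53.
So the deviation gain is 52 − 48.53 = 3.47, and the fine must be at least 3.47 tokens to wipe it out.

3.47 tokens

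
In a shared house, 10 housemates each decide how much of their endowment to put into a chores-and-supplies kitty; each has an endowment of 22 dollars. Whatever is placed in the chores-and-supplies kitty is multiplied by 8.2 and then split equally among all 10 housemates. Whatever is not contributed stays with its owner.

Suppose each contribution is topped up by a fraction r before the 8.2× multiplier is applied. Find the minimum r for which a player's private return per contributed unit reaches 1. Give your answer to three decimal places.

0.220

With matching at rate r, one contributed unit becomes (1 + r) in the chores-and-supplies kitty and returns 8.2 × (1 + r) / 10 to the contributor.
Setting this equal to 1: 1 + r = 10/8.2 = 1.2195.
So the minimum matching rate is r = 1.2195 − 1 = 0.220.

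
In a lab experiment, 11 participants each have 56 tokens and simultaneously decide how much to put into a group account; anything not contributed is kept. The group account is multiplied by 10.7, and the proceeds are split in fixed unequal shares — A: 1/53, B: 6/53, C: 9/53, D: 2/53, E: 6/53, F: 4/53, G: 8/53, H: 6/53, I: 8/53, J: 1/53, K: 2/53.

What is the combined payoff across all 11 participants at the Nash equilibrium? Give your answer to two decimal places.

3875.20 tokens

A player with share s gets back 10.7·s per unit contributed, so full contribution is dominant for anyone with s > 1/10.7 = 0.0935 and zero contribution is dominant for anyone below.
B, C, E, G, H and I clear that bar, contributing 56 each; the remaining 5 contribute 0. Total contributed: 336.
The group account pays out 10.7 × 336 = 3595.20 in total (split across the unequal shares, but the aggregate is all that matters for the group sum).
The 5 free-riders keep 56 each, adding 280. Group total = 280 + 3595.20 = 3875.20.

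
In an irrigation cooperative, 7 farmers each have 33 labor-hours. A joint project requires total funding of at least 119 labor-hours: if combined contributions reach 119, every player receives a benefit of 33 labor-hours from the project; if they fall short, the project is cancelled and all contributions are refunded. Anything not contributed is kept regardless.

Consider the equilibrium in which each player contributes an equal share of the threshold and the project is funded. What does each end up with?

49 labor-hours

Equal share of the threshold: 119/7 = 17.
At this profile no one gains by cutting their contribution: any cut drops the total below 119, the project is cancelled, contributions are refunded, and the deviator ends with 33, which is less than 33 − 17 + 33 = 49. Contributing more than 17 just wastes the excess. So contributing exactly 17 is a best response.
Each player's payoff: 33 − 17 + 33 = 49.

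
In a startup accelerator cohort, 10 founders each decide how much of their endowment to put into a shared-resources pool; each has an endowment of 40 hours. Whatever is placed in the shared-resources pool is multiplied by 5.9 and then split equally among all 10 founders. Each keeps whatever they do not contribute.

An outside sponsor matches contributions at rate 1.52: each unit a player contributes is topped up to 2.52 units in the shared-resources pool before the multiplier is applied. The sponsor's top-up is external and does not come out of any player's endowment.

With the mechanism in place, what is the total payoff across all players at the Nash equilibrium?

5947.20 hours

The effective private return per unit is now 5.9 × 2.52 / 10 = 1.4868 > 1, so every player's dominant strategy flips to full contribution.
At the Nash equilibrium everyone contributes 40. Group total payoff = 5.9 × 2.52 × 400 = 5947.20.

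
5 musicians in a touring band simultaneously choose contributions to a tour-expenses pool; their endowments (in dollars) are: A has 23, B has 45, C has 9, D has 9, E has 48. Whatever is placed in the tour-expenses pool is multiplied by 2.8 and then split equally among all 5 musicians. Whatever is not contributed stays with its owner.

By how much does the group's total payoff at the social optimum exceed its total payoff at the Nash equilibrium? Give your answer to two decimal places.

The private return per contributed unit is 2.8/5 = 0.5600 < 1 for every player regardless of endowment, so the Nash equilibrium is zero contribution and the group total is Σ E_j = 23 + 45 + 9 + 9 + 48 = 134.
Each contributed unit returns 2.800 to the group, so the social optimum is full contribution by everyone: group total = 2.800 × 134 = 375.20.
Efficiency loss = (2.800 − 1) × 134 = 241.20.

241.20 dollars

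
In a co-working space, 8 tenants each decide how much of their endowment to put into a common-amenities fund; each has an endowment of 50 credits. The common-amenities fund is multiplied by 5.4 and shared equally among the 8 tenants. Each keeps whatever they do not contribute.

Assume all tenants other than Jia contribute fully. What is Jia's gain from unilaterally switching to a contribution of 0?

Switching from a contribution of 50 to 0 lets Jia keep an extra 50 credits, but lowers the common-amenities fund by 50, which costs Jia their own share of that drop: 5.4/8 × 50 = 33.75.
Net gain = 50 − 33.75 = 16.25. The private return per contributed unit (0.6750) is below 1, so free-riding is indeed the best response regardless of what the others do.

16.25 credits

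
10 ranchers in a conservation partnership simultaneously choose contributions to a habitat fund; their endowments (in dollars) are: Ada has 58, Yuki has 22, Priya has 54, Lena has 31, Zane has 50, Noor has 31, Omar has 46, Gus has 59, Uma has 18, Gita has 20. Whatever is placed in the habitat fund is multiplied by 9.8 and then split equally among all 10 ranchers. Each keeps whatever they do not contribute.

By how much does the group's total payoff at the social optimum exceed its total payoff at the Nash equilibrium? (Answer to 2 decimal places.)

3423.20 dollars

The private return per contributed unit is 9.8/10 = 0.9800 < 1 for every player regardless of endowment, so the Nash equilibrium is zero contribution and the group total is Σ E_j = 58 + 22 + 54 + 31 + 50 + 31 + 46 + 59 + 18 + 20 = 389.
Each contributed unit returns 9.800 to the group, so the social optimum is full contribution by everyone: group total = 9.800 × 389 = 3812.20.
Efficiency loss = (9.800 − 1) × 389 = 3423.20.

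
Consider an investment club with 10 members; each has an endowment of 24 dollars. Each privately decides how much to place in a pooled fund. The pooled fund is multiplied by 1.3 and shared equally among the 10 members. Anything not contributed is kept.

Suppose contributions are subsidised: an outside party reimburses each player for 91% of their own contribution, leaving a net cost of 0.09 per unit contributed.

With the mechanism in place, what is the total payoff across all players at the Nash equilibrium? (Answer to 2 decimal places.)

With the mechanism, a contributed unit returns (1.3/10) / 0.09 = 1.4444 per unit of net cost to the contributor — now above 1 — so contributing fully is weakly dominant for every player.
At the Nash equilibrium everyone contributes 24. Group total payoff = 10 × (24 × 0.91 + 1.3 × 24) = 530.40.

530.40 dollars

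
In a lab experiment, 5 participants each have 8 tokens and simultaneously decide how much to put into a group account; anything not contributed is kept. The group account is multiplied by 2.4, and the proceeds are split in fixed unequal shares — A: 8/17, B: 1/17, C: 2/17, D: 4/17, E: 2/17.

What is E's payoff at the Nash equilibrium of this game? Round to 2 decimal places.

Each unit j contributes comes back to j as 2.4 × (j's share), so j prefers to contribute only if that share exceeds 1/2.4 = 0.4167; otherwise keeping the unit dominates.
A alone (share 8/17) is above the threshold, contributing 8; the remaining 4 contribute 0. Total contributed: 8.
E keeps 8 and receives 2.4 × 8 × 2/17 = 2.26 from the group account, for a payoff of 10.26.

10.26 tokens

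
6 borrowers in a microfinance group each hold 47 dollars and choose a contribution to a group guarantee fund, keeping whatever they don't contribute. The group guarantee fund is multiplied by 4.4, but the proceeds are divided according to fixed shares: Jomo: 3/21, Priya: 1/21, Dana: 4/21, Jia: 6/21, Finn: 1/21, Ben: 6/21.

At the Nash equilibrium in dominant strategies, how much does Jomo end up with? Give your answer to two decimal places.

Player j's private return per contributed unit is 4.4 × (j's share). Contributing is weakly dominant for j when that share is at least 1/4.4 = 0.2273, and contributing 0 is dominant otherwise.
Jia and Ben are above the threshold, contributing 47 each; the remaining 4 contribute 0. Total contributed: 94.
Jomo keeps 47 and receives 4.4 × 94 × 3/21 = 59.09 from the group guarantee fund, for a payoff of 106.09.

106.09 dollars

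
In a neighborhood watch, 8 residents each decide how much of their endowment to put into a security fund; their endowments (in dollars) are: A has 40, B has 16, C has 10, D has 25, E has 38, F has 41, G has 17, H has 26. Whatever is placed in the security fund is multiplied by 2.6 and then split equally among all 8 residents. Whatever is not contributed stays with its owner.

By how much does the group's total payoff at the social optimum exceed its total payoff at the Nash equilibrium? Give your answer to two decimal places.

340.80 dollars

The private return per contributed unit is 2.6/8 = 0.3250 < 1 for every player regardless of endowment, so the Nash equilibrium is zero contribution and the group total is Σ E_j = 40 + 16 + 10 + 25 + 38 + 41 + 17 + 26 = 213.
Each contributed unit returns 2.600 to the group, so the social optimum is full contribution by everyone: group total = 2.600 × 213 = 553.80.
Efficiency loss = (2.600 − 1) × 213 = 340.80.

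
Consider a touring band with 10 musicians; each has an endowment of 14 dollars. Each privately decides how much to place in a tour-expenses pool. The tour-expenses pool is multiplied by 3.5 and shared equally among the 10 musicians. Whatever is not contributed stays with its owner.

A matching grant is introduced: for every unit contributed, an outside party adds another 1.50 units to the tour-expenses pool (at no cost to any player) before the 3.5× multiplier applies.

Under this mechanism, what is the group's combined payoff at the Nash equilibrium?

The effective private return is 3.5 × 2.50 / 10 = 0.8750, which is still under 1, so the mechanism doesn't change anyone's dominant strategy: zero contribution.
At the Nash equilibrium no one contributes; group total payoff = 10 × 14 = 140.

140.00 dollars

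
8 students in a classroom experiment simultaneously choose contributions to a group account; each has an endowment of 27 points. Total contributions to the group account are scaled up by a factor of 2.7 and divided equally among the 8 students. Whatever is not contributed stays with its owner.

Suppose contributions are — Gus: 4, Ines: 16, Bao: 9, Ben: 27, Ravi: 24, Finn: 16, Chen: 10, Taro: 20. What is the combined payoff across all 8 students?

Total contributed: 4 + 16 + 9 + 27 + 24 + 16 + 10 + 20 = 126; total kept: 8 × 27 − 126 = 90.
The group account pays out 2.7 × 126 = 340.20 in aggregate.
Group total = 90 + 340.20 = 430.20.

430.20 points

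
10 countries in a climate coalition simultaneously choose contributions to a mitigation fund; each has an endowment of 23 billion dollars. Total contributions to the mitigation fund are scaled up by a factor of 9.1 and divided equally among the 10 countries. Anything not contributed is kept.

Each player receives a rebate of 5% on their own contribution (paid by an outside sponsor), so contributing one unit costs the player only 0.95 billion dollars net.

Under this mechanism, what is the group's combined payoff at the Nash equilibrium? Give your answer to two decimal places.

230.00 billion dollars

With the mechanism, a contributed unit returns (9.1/10) / 0.95 = 0.9579 per unit of net cost — still below 1 — so contributing 0 remains dominant for every player.
At the Nash equilibrium no one contributes; group total payoff = 10 × 23 = 230.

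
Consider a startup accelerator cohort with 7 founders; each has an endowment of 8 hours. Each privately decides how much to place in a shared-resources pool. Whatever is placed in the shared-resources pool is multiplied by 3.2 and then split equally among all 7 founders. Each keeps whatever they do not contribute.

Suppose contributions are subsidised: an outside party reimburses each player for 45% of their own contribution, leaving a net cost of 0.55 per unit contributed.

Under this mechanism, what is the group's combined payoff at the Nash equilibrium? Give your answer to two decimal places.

With the mechanism, a contributed unit returns (3.2/7) / 0.55 = 0.8312 per unit of net cost — still below 1 — so contributing 0 remains dominant for every player.
Everyone keeps their endowment and the group total is 7 × 8 = 56.

56.00 hours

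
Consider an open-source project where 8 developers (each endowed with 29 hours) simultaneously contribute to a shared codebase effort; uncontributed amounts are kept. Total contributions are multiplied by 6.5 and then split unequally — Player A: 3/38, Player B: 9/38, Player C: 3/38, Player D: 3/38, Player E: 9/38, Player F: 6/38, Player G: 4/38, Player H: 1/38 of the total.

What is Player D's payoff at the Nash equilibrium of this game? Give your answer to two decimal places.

For player j, contributing a unit is worthwhile iff 6.5 × (j's share) ≥ 1, i.e. iff j's share is at least 0.1538.
The shares above 0.1538 belong to Player B, Player E and Player F, contributing 29 each; the remaining 5 contribute 0. Total contributed: 87.
Player D keeps 29 and receives 6.5 × 87 × 3/38 = 44.64 from the shared codebase effort, for a payoff of 73.64.

73.64 hours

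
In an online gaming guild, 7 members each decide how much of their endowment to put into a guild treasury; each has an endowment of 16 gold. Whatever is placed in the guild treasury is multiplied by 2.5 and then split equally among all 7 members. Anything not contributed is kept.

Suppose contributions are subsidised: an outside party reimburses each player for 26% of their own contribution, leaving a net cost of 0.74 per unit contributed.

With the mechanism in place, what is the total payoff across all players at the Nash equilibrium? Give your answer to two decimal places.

Even with the mechanism, each unit contributed returns only (2.5/7) / 0.74 = 0.4826 per unit of net cost, so contributing nothing is still dominant.
At the Nash equilibrium no one contributes; group total payoff = 7 × 16 = 112.

112.00 gold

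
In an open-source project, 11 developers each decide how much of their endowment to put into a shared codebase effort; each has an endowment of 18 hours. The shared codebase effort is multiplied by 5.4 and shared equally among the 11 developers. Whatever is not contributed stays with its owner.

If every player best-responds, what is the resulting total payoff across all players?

Each contributed unit returns 5.4/11 = 0.4909 to its contributor — below 1 — so contributing 0 is dominant for every player. At the Nash equilibrium everyone keeps their 18, and the group total is 11 × 18 = 198.

198.00 hours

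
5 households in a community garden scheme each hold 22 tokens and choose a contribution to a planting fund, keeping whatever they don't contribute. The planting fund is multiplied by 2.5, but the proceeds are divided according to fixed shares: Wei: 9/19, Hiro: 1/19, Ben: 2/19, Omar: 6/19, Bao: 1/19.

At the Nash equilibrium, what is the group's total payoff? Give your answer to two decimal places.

Each unit j contributes comes back to j as 2.5 × (j's share), so j prefers to contribute only if that share exceeds 1/2.5 = 0.4000; otherwise keeping the unit dominates.
Only Wei (9/19) clears that bar, contributing 22; the remaining 4 contribute 0. Total contributed: 22.
The planting fund pays out 2.5 × 22 = 55.00 in total (split across the unequal shares, but the aggregate is all that matters for the group sum).
The 4 free-riders keep 22 each, adding 88. Group total = 88 + 55.00 = 143.00.

143.00 tokens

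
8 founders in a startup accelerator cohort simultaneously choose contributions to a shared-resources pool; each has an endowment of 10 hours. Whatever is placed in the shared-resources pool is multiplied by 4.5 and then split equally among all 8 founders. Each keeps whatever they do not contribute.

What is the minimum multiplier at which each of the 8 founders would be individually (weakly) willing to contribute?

8

A contributed unit returns (multiplier)/8 to its contributor.
This reaches 1 exactly when the multiplier is 8.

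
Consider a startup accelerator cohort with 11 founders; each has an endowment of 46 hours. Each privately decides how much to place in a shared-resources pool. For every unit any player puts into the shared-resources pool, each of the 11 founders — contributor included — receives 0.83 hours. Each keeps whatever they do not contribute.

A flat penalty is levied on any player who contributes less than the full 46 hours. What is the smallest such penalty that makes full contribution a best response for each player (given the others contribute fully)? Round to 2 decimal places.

Given the others contribute fully, the best deviation is to contribute 0 (any partial contribution still incurs the fine and gives up units whose private return 0.83 is below 1).
Deviating from 46 to 0 saves 46 hours but forfeits the deviator's share of the drop in the shared-resources pool: 0.83 × 46 = 38.18.
So the deviation gain is 46 − 38.18 = 7.82, and the fine must be at least 7.82 hours to wipe it out.

7.82 hours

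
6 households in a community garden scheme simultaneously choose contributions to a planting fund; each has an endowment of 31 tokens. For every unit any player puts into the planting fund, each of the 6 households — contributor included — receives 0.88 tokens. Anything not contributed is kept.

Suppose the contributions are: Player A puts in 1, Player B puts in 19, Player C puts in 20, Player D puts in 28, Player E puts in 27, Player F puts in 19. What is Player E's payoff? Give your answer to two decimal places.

104.32 tokens

Total contributed: 1 + 19 + 20 + 28 + 27 + 19 = 114.
Each receives 0.88 × 114 = 100.32 from the planting fund.
Player E keeps 31 − 27 = 4, so Player E's payoff is 4 + 100.32 = 104.32.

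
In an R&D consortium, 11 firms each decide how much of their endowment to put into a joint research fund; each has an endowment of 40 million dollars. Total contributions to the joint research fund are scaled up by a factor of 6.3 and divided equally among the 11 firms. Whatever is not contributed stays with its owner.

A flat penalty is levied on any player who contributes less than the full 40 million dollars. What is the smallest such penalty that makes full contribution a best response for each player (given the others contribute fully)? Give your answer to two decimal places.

17.09 million dollars

Given the others contribute fully, the best deviation is to contribute 0 (any partial contribution still incurs the fine and gives up units whose private return 0.5727 is below 1).
Deviating from 40 to 0 saves 40 million dollars but forfeits the deviator's share of the drop in the joint research fund: 6.3/11 × 40 = 22.91.
So the deviation gain is 40 − 22.91 = 17.09, and the fine must be at least 17.09 million dollars to wipe it out.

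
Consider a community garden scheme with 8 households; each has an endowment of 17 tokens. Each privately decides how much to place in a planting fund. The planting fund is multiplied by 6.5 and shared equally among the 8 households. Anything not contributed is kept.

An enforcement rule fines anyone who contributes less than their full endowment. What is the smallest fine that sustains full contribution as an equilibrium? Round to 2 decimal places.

Given the others contribute fully, the best deviation is to contribute 0 (any partial contribution still incurs the fine and gives up units whose private return 0.8125 is below 1).
Deviating from 17 to 0 saves 17 tokens but forfeits the deviator's share of the drop in the planting fund: 6.5/8 × 17 = 13.81.
So the deviation gain is 17 − 13.81 = 3.19, and the fine must be at least 3.19 tokens to wipe it out.

3.19 tokens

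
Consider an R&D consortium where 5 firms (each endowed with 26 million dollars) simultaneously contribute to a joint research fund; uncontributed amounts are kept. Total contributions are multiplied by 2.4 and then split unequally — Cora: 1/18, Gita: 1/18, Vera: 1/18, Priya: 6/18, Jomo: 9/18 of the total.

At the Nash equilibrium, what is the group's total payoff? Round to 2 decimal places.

A player with share s gets back 2.4·s per unit contributed, so full contribution is dominant for anyone with s > 1/2.4 = 0.4167 and zero contribution is dominant for anyone below.
Jomo alone (share 9/18) is above the threshold, contributing 26; the remaining 4 contribute 0. Total contributed: 26.
The joint research fund pays out 2.4 × 26 = 62.40 in total (split across the unequal shares, but the aggregate is all that matters for the group sum).
The 4 free-riders keep 26 each, adding 104. Group total = 104 + 62.40 = 166.40.

166.40 million dollars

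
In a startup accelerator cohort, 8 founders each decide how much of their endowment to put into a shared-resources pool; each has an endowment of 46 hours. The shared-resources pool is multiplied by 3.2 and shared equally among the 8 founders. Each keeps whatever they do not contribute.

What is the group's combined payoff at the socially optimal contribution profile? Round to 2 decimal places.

1177.60 hours

Each contributed unit returns 3.200 to the group as a whole (0.4000 to each of 8 players), which exceeds 1, so the social optimum is full contribution: group total = 3.200 × 368 = 1177.60.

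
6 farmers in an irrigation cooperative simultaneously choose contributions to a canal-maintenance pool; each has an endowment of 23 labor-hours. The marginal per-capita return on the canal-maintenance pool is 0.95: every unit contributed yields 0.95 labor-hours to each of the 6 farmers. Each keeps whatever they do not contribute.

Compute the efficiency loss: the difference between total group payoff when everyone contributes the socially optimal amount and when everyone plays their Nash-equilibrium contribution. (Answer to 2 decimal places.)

648.60 labor-hours

The private return per contributed unit is 0.95 < 1, so contributing 0 is dominant for every player. At the Nash equilibrium everyone keeps their 23, and the group total is 6 × 23 = 138.
Each contributed unit returns 5.700 to the group as a whole (0.95 to each of 6 players), which exceeds 1, so the social optimum is full contribution: group total = 5.700 × 138 = 786.60.
Efficiency loss = 786.60 − 138 = 648.60.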